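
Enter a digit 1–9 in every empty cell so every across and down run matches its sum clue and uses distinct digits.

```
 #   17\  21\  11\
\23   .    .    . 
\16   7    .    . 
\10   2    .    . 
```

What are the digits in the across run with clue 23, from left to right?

8, 9, 6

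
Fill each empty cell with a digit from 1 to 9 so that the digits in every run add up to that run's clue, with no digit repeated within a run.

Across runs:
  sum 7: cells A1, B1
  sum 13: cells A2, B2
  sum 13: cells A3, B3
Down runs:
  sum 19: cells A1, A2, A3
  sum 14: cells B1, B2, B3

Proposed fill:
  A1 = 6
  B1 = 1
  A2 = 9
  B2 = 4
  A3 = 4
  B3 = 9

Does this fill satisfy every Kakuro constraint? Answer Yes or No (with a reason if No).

Yes

Across: 6+1=7; 9+4=13; 4+9=13. Down: 6+9+4=19; 1+4+9=14. No digit repeats within any run.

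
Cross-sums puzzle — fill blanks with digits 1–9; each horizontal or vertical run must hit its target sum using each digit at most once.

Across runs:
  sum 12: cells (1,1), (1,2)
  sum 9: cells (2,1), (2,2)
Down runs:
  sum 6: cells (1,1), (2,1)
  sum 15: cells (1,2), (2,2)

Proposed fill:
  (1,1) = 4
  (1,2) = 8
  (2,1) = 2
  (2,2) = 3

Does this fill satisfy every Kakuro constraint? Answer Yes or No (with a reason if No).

No — the across run (2,1)–(2,2) sums to 5, not 9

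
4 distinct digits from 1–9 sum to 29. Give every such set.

{5,7,8,9}

4 distinct digits from 1–9 sum between 10 and 30.
Only one set works: {5,7,8,9}.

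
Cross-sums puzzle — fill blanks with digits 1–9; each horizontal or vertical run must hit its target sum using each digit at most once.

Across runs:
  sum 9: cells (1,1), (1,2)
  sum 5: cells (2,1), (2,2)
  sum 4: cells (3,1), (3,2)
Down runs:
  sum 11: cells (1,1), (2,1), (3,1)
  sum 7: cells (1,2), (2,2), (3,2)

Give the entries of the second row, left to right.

1, 4

4 in 2 cells must be {1,3}; 7 in 3 cells must be {1,2,4}.
The 4 across and the 7 down share only 1, so (3,2) = 1.
(3,1) = 4 − 1 = 3 completes the 4 across.
Nothing is forced directly, so branch on (1,2), whose candidates are 2 or 4. If (1,2) = 4: then (1,1) would have to be in {5} for the 9 across but in {1,2,6,7} for the 11 down — contradiction. So (1,2) = 2.
(1,1) = 9 − 2 = 7 completes the 9 across.
(2,1) = 11 − 10 = 1 completes the 11 down.
(2,2) = 5 − 1 = 4 completes the 5 across.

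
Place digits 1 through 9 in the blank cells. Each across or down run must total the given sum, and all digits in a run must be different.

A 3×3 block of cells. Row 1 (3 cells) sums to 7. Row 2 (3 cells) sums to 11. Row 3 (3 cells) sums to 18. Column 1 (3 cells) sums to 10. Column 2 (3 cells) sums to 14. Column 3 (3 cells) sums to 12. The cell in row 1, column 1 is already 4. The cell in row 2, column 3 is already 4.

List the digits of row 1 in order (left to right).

7 in 3 cells must be {1,2,4}.
Nothing is forced directly, so branch on (2,1), whose candidates are 1 or 5. If (2,1) = 5: that forces (2,2) = 2, (3,1) = 1, after which (3,3) would have to be in {8,9} for the 18 across but in {1,2,3,5,6,7} for the 12 down — contradiction. So (2,1) = 1.
(2,2) = 11 − 5 = 6 completes the 11 across.
(3,1) = 10 − 5 = 5 completes the 10 down.
Given what's placed, (3,2) must be 7 to fit the 18 across and 14 down.
(3,3) = 18 − 12 = 6 completes the 18 across.
(1,2) = 14 − 13 = 1 completes the 14 down.
(1,3) = 7 − 5 = 2 completes the 7 across.

4, 1, 2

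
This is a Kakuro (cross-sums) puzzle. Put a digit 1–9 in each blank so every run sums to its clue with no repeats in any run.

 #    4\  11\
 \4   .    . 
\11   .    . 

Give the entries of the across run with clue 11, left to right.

4 in 2 cells must be {1,3}.
The 4 across and the 11 down share only 3, so R1C2 = 3.
The 11 across and the 4 down share only 3, so R2C1 = 3.
R2C2 = 11 − 3 = 8 completes the 11 across.
R1C1 = 4 − 3 = 1 completes the 4 across.

3 8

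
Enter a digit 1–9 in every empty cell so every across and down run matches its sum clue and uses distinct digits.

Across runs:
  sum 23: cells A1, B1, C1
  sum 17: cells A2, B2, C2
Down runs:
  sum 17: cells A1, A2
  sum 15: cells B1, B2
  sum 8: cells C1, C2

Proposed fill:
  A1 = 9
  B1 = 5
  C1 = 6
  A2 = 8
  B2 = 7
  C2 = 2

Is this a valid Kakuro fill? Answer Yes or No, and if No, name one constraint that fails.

No — the across run A1–C1 sums to 20, not 23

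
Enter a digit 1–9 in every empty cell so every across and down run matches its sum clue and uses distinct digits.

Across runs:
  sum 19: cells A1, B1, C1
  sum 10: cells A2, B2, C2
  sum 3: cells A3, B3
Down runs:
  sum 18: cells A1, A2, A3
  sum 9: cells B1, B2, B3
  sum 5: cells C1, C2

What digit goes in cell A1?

3 in 2 cells must be {1,2}.
Nothing is forced directly, so branch on A3, whose candidates are 1 or 2. If A3 = 1: then A2 would have to be in {1,2,3,4,5,6,7} for the 10 across but in {8,9} for the 18 down — contradiction. So A3 = 2.
Given what's placed, A2 must be 7 to fit the 10 across and 18 down.
B3 = 3 − 2 = 1 completes the 3 across.
A1 = 18 − 9 = 9 completes the 18 down.

9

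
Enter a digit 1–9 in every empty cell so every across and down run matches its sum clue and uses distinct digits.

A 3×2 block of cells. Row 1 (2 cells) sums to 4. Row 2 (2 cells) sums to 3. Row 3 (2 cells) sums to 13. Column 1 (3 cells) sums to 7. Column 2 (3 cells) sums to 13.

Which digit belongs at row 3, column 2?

4 in 2 cells must be {1,3}; 3 in 2 cells must be {1,2}; 7 in 3 cells must be {1,2,4}.
The 4 across and the 7 down share only 1, so (1,1) = 1.
(1,2) = 4 − 1 = 3 completes the 4 across.
Given what's placed, (2,1) must be 2 to fit the 3 across and 7 down.
(2,2) = 3 − 2 = 1 completes the 3 across.
(3,1) = 7 − 3 = 4 completes the 7 down.
(3,2) = 13 − 4 = 9 completes the 13 across.

9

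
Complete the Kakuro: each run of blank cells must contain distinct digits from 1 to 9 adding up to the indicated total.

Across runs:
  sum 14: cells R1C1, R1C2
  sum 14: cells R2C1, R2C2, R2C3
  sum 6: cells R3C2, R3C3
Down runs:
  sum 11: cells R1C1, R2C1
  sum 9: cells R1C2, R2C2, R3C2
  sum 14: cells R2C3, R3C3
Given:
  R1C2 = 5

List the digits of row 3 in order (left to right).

1 5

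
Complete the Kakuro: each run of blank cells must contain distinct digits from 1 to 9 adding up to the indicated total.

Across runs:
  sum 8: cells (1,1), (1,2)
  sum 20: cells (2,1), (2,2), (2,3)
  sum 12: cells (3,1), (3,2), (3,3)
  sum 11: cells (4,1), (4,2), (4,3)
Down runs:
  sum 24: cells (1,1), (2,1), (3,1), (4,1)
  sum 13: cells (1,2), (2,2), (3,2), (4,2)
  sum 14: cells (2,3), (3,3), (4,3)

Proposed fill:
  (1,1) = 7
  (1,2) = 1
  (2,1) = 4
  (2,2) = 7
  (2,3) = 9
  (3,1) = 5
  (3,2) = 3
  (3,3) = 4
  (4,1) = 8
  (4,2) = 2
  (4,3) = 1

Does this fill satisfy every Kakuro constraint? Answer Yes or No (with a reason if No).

Yes

Across: 7+1=8; 4+7+9=20; 5+3+4=12; 8+2+1=11. Down: 7+4+5+8=24; 1+7+3+2=13; 9+4+1=14. No digit repeats within any run.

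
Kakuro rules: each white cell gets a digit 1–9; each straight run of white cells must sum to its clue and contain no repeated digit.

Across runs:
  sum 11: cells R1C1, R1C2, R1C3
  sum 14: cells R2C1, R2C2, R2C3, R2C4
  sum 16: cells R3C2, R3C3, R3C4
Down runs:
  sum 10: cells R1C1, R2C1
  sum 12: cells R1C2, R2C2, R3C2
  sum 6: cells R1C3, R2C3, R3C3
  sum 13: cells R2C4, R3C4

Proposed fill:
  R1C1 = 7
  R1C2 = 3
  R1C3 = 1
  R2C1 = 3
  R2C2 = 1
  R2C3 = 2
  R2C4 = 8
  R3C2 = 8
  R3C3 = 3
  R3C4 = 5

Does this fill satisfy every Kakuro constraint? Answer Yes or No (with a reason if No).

Yes

Across: 7+3+1=11; 3+1+2+8=14; 8+3+5=16. Down: 7+3=10; 3+1+8=12; 1+2+3=6; 8+5=13. No digit repeats within any run.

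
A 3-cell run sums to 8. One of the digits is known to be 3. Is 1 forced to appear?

Yes

The only way to make 8 from 3 distinct digits under that restriction is {1,3,4}, which contains 1.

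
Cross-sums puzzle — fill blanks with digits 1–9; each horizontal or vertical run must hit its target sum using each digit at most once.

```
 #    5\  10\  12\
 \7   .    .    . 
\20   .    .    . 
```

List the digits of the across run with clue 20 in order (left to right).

7 in 3 cells must be {1,2,4}.
The 7 across and the 12 down share only 4, so R1C3 = 4.
R2C3 = 12 − 4 = 8 completes the 12 down.
Given what's placed, R2C1 must be 3 to fit the 20 across and 5 down.
R2C2 = 20 − 11 = 9 completes the 20 across.
R1C1 = 5 − 3 = 2 completes the 5 down.
R1C2 = 7 − 6 = 1 completes the 7 across.

3 9 8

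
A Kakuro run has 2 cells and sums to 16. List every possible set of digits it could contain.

{7,9}

2 distinct digits from 1–9 sum between 3 and 17.
Only one set works: {7,9}.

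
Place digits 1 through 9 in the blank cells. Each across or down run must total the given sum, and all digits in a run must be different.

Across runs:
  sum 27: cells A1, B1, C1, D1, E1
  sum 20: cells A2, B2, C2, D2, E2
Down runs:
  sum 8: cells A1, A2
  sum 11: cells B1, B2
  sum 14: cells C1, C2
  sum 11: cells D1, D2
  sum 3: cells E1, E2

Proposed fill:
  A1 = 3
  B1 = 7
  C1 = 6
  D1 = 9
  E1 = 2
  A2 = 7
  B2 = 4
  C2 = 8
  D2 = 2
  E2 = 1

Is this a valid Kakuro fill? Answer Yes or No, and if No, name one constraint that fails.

No — the across run A2–E2 sums to 22, not 20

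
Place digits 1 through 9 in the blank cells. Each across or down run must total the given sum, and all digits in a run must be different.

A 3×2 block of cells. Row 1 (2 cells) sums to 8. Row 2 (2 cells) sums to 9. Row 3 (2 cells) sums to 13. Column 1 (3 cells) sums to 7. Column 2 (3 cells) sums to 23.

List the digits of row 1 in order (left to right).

7 in 3 cells must be {1,2,4}; 23 in 3 cells must be {6,8,9}.
The 8 across and the 23 down share only 6, so (1,2) = 6.
Given what's placed, (2,2) must be 8 to fit the 9 across and 23 down.
(3,1) = 4: only digit in both the 13-across and 7-down candidate sets.
(3,2) = 13 − 4 = 9 completes the 13 across.
(1,1) = 8 − 6 = 2 completes the 8 across.
(2,1) = 9 − 8 = 1 completes the 9 across.

2, 6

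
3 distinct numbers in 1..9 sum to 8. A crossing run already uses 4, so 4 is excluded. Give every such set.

{1,2,5}

3 distinct digits from 1–9 sum between 6 and 24.
Dropping sets that contain 4.
Only one set works: {1,2,5}.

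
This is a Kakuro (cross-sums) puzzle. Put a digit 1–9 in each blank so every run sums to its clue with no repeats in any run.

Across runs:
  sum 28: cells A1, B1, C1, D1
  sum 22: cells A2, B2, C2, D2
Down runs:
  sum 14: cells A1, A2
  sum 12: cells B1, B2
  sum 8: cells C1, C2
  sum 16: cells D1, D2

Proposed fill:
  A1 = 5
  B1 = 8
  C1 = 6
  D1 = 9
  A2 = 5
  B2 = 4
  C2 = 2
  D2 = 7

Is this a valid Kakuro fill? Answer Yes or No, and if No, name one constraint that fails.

No — the down run A1–A2 sums to 10, not 14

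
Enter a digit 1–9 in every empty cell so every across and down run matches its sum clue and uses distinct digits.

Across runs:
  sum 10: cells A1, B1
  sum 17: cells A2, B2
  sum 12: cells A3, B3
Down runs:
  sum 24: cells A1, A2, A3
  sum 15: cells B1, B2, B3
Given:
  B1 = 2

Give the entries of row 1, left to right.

8 2

17 in 2 cells must be {8,9}; 24 in 3 cells must be {7,8,9}.
A1 = 10 − 2 = 8 completes the 10 across.
Given what's placed, A2 must be 9 to fit the 17 across and 24 down.
B2 = 17 − 9 = 8 completes the 17 across.
A3 = 24 − 17 = 7 completes the 24 down.
B3 = 12 − 7 = 5 completes the 12 across.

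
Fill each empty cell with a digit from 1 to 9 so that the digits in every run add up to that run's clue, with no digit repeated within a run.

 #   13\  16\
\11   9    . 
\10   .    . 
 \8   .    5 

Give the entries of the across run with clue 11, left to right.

R1C2 = 11 − 9 = 2 completes the 11 across.
R2C2 = 16 − 7 = 9 completes the 16 down.
R3C1 = 8 − 5 = 3 completes the 8 across.
R2C1 = 10 − 9 = 1 completes the 10 across.

9 2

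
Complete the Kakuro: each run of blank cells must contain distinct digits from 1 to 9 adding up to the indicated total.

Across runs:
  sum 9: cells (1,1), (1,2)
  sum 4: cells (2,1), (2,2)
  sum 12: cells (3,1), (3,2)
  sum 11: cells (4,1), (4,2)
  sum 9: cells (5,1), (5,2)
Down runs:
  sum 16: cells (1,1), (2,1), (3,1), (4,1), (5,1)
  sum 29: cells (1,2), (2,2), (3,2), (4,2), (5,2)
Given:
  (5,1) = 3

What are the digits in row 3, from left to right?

4 8

4 in 2 cells must be {1,3}; 16 in 5 cells must be {1,2,3,4,6}.
(2,1) = 1: the only remaining digit allowed by both the 4 across and the 16 down.
(2,2) = 4 − 1 = 3 completes the 4 across.
(3,1) = 4: the only remaining digit allowed by both the 12 across and the 16 down.
(3,2) = 12 − 4 = 8 completes the 12 across.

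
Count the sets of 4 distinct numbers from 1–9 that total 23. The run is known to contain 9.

6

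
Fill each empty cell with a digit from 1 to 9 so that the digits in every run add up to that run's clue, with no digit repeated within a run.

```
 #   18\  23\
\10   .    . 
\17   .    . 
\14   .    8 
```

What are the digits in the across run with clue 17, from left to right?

17 in 2 cells must be {8,9}; 23 in 3 cells must be {6,8,9}.
Given what's placed, R2C2 must be 9 to fit the 17 across and 23 down.
R3C1 = 14 − 8 = 6 completes the 14 across.
R1C2 = 23 − 17 = 6 completes the 23 down.
R2C1 = 17 − 9 = 8 completes the 17 across.
R1C1 = 10 − 6 = 4 completes the 10 across.

8, 9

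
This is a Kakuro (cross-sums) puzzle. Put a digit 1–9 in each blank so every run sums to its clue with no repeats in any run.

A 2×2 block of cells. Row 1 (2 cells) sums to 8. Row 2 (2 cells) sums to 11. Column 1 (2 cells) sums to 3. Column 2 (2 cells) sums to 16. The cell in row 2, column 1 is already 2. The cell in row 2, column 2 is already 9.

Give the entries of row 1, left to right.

1 7

3 in 2 cells must be {1,2}; 16 in 2 cells must be {7,9}.
(1,1) = 3 − 2 = 1 completes the 3 down.
(1,2) = 8 − 1 = 7 completes the 8 across.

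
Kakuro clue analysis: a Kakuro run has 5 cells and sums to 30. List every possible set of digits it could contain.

{1,5,7,8,9}; {2,4,7,8,9}; {2,5,6,8,9}; {3,4,6,8,9}; {3,5,6,7,9}; {4,5,6,7,8}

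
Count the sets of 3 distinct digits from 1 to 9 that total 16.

8

3 distinct digits from 1–9 sum between 6 and 24.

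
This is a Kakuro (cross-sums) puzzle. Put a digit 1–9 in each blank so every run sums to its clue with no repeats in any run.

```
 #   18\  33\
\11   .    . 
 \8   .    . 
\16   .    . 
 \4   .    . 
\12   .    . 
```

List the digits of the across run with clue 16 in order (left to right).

7 9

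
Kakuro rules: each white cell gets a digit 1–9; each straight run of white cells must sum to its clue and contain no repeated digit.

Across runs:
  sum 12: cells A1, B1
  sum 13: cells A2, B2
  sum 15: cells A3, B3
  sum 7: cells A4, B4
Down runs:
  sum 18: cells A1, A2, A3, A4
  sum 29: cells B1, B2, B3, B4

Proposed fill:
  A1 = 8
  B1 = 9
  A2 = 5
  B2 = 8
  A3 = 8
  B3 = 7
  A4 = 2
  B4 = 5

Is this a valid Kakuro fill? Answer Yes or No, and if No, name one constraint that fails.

No — the down run A1–A4 sums to 23, not 18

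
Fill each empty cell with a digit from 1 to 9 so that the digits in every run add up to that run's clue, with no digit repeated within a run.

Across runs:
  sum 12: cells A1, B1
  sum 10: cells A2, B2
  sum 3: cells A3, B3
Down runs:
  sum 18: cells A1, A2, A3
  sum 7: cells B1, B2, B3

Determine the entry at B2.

3 in 2 cells must be {1,2}; 7 in 3 cells must be {1,2,4}.
The 12 across and the 7 down share only 4, so B1 = 4.
A1 = 12 − 4 = 8 completes the 12 across.
Given what's placed, A3 must be 1 to fit the 3 across and 18 down.
B3 = 3 − 1 = 2 completes the 3 across.
A2 = 18 − 9 = 9 completes the 18 down.
B2 = 10 − 9 = 1 completes the 10 across.

1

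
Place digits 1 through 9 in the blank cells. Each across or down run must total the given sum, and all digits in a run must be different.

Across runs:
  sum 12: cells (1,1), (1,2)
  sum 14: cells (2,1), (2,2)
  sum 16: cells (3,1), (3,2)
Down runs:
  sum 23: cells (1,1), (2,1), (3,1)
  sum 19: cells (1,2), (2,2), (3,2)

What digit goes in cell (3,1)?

16 in 2 cells must be {7,9}; 23 in 3 cells must be {6,8,9}.
The 16 across and the 23 down share only 9, so (3,1) = 9.
(3,2) = 16 − 9 = 7 completes the 16 across.
Given what's placed, (1,1) must be 8 to fit the 12 across and 23 down.
(1,2) = 12 − 8 = 4 completes the 12 across.
(2,1) = 23 − 17 = 6 completes the 23 down.
(2,2) = 14 − 6 = 8 completes the 14 across.

9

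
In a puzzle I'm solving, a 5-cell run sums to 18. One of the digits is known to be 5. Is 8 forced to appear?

Counterexample: {1,2,3,5,7} sums to 18 under that restriction without using 8.

No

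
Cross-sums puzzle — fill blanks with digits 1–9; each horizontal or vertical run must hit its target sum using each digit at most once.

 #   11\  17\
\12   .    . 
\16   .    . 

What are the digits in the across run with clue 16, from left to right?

16 in 2 cells must be {7,9}; 17 in 2 cells must be {8,9}.
The 16 across and the 17 down share only 9, so R2C2 = 9.
R1C2 = 17 − 9 = 8 completes the 17 down.
R2C1 = 16 − 9 = 7 completes the 16 across.
R1C1 = 12 − 8 = 4 completes the 12 across.

7, 9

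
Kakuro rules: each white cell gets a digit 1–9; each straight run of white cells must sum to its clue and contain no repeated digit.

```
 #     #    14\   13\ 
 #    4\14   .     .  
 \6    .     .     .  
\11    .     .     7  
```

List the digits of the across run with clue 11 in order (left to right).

1 3 7

6 in 3 cells must be {1,2,3}; 4 in 2 cells must be {1,3}.
R1C3 = 5: the only remaining digit allowed by both the 14 across and the 13 down.
R2C3 = 13 − 12 = 1 completes the 13 down.
R1C2 = 14 − 5 = 9 completes the 14 across.
Given what's placed, R2C1 must be 3 to fit the 6 across and 4 down.
R2C2 = 6 − 4 = 2 completes the 6 across.
R3C1 = 4 − 3 = 1 completes the 4 down.
R3C2 = 11 − 8 = 3 completes the 11 across.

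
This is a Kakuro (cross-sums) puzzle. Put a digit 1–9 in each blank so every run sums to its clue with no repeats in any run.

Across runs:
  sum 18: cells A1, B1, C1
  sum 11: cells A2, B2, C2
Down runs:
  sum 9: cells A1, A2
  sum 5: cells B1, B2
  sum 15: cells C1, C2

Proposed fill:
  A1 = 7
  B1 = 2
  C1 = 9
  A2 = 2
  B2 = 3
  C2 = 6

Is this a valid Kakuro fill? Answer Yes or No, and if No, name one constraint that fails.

Yes

Across: 7+2+9=18; 2+3+6=11. Down: 7+2=9; 2+3=5; 9+6=15. No digit repeats within any run.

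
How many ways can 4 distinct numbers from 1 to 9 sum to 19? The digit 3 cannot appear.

6

4 distinct digits from 1–9 sum between 10 and 30.
Dropping sets that contain 3.
Enumerating: {1,2,7,9}, {1,4,5,9}, {1,4,6,8}, {1,5,6,7}, {2,4,5,8}, {2,4,6,7}.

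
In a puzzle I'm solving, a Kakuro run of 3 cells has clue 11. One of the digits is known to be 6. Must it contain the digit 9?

Counterexample: {1,4,6} sums to 11 under that restriction without using 9.

No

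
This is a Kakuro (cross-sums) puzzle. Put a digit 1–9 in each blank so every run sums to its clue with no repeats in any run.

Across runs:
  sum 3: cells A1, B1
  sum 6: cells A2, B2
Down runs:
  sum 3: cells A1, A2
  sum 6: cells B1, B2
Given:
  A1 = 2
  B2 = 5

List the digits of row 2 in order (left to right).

3 in 2 cells must be {1,2}.
B1 = 3 − 2 = 1 completes the 3 across.
A2 = 6 − 5 = 1 completes the 6 across.

1 5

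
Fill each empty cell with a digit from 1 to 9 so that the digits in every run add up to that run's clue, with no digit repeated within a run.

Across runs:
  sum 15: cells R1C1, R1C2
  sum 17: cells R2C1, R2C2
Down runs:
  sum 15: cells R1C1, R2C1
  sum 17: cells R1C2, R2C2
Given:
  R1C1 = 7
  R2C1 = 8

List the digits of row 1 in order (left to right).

7 8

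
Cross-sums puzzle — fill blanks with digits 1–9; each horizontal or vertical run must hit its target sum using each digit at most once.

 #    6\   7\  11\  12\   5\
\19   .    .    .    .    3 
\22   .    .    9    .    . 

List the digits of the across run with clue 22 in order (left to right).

R1C3 = 11 − 9 = 2 completes the 11 down.
R2C5 = 5 − 3 = 2 completes the 5 down.
No cell is forced outright now. R2C1 can only be 1 or 4 (the digits allowed by both its 22 across and its 6 down). If R2C1 = 4: then R1C1 would have to be in {1,4,5,6,7,8,9} for the 19 across but in {2} for the 6 down — contradiction. So R2C1 = 1.
R1C1 = 6 − 1 = 5 completes the 6 down.
R1C2 = 1: the only remaining digit allowed by both the 19 across and the 7 down.
R1C4 = 19 − 11 = 8 completes the 19 across.
R2C2 = 7 − 1 = 6 completes the 7 down.
R2C4 = 22 − 18 = 4 completes the 22 across.

1, 6, 9, 4, 2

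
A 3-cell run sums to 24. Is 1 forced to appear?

The only way to make 24 from 3 distinct digits is {7,8,9}, which does not contain 1.

No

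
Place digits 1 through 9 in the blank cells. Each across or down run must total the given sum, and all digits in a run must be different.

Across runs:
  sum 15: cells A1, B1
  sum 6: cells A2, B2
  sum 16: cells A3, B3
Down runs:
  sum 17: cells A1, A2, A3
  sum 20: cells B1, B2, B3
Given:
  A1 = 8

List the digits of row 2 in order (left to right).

16 in 2 cells must be {7,9}.
B1 = 15 − 8 = 7 completes the 15 across.
A3 = 7: the only remaining digit allowed by both the 16 across and the 17 down.
B3 = 16 − 7 = 9 completes the 16 across.
A2 = 17 − 15 = 2 completes the 17 down.
B2 = 6 − 2 = 4 completes the 6 across.

2 4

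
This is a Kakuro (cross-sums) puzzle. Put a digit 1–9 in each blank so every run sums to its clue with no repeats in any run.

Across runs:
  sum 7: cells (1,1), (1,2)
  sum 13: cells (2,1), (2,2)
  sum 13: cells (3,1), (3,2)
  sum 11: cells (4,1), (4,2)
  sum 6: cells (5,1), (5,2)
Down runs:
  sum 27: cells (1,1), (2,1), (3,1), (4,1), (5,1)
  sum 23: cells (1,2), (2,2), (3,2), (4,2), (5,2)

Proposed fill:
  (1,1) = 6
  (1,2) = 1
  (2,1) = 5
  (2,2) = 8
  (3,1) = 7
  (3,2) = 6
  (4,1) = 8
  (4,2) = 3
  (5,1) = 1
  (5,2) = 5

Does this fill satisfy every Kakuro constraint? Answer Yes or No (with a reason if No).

Yes

Across: 6+1=7; 5+8=13; 7+6=13; 8+3=11; 1+5=6. Down: 6+5+7+8+1=27; 1+8+6+3+5=23. No digit repeats within any run.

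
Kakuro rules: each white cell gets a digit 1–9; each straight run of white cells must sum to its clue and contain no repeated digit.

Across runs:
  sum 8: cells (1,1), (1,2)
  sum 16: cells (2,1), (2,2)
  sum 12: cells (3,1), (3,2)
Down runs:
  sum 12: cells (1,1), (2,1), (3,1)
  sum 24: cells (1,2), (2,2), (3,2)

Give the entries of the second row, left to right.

7, 9

16 in 2 cells must be {7,9}; 24 in 3 cells must be {7,8,9}.
The 8 across and the 24 down share only 7, so (1,2) = 7.
Given what's placed, (2,2) must be 9 to fit the 16 across and 24 down.
(3,2) = 24 − 16 = 8 completes the 24 down.
(1,1) = 8 − 7 = 1 completes the 8 across.
(2,1) = 16 − 9 = 7 completes the 16 across.
(3,1) = 12 − 8 = 4 completes the 12 across.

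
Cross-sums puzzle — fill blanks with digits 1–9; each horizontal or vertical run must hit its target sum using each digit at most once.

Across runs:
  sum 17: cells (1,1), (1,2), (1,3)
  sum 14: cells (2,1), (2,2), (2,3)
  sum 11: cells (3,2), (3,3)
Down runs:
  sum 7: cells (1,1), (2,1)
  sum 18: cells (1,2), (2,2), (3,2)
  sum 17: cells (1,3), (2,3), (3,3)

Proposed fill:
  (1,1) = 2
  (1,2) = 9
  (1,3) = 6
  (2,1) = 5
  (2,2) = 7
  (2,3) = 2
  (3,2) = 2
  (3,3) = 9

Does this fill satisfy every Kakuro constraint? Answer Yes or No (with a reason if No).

Across: 2+9+6=17; 5+7+2=14; 2+9=11. Down: 2+5=7; 9+7+2=18; 6+2+9=17. No digit repeats within any run.

Yes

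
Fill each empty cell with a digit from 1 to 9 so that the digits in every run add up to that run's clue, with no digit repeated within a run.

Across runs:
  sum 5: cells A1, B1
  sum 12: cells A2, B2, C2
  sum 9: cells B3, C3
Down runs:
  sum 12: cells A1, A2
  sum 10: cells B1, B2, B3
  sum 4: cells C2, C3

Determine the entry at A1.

4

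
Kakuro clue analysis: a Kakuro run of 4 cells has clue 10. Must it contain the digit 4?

Yes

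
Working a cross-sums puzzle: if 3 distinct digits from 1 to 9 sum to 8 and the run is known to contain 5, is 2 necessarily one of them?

The only way to make 8 from 3 distinct digits under that restriction is {1,2,5}, which contains 2.

Yes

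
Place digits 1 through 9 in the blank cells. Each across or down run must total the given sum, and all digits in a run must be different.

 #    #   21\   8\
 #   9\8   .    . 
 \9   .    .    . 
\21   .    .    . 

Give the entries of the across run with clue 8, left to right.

Nothing is forced directly, so branch on R3C3, whose candidates are 4 or 5. If R3C3 = 5: that forces R3C1 = 7, R3C2 = 9, R2C1 = 2, R2C2 = 4, after which R2C3 would have to be in {3} for the 9 across but in {1,2} for the 8 down — contradiction. So R3C3 = 4.
Given what's placed, R3C1 must be 8 to fit the 21 across and 9 down.
R3C2 = 21 − 12 = 9 completes the 21 across.
R2C1 = 9 − 8 = 1 completes the 9 down.
R2C2 = 5: the only remaining digit allowed by both the 9 across and the 21 down.
R2C3 = 9 − 6 = 3 completes the 9 across.
R1C2 = 21 − 14 = 7 completes the 21 down.
R1C3 = 8 − 7 = 1 completes the 8 across.

7 1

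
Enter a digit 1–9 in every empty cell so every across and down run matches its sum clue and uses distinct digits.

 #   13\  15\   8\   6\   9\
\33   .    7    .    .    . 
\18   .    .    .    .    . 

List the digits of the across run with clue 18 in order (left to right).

4 8 3 2 1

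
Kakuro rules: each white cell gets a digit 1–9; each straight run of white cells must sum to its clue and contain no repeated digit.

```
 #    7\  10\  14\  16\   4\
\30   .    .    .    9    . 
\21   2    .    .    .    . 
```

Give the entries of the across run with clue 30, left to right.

16 in 2 cells must be {7,9}; 4 in 2 cells must be {1,3}.
R1C1 = 7 − 2 = 5 completes the 7 down.
R2C4 = 16 − 9 = 7 completes the 16 down.
Nothing is forced directly, so branch on R1C3, whose candidates are 6 or 8. If R1C3 = 8: that forces R1C5 = 1, R2C3 = 6, after which R2C5 would have to be in {1,5} for the 21 across but in {3} for the 4 down — contradiction. So R1C3 = 6.
Given what's placed, R1C5 must be 3 to fit the 30 across and 4 down.
R2C3 = 14 − 6 = 8 completes the 14 down.
R2C5 = 4 − 3 = 1 completes the 4 down.
R1C2 = 30 − 23 = 7 completes the 30 across.

5 7 6 9 3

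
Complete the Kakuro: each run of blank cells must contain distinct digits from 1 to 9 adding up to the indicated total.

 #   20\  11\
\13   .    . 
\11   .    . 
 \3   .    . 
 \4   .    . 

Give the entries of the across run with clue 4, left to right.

1 3

3 in 2 cells must be {1,2}; 4 in 2 cells must be {1,3}; 11 in 4 cells must be {1,2,3,5}.
Only 5 fits R1C2 under both its across sum 13 and down sum 11.
R1C1 = 13 − 5 = 8 completes the 13 across.
Nothing is forced directly, so branch on R2C2, whose candidates are 2 or 3. If R2C2 = 3: then R2C1 would have to be in {8} for the 11 across but in {1,2,3,4,5,6,7,9} for the 20 down — contradiction. So R2C2 = 2.
R2C1 = 11 − 2 = 9 completes the 11 across.
R3C2 = 1: the only remaining digit allowed by both the 3 across and the 11 down.
Given what's placed, R4C1 must be 1 to fit the 4 across and 20 down.
R4C2 = 4 − 1 = 3 completes the 4 across.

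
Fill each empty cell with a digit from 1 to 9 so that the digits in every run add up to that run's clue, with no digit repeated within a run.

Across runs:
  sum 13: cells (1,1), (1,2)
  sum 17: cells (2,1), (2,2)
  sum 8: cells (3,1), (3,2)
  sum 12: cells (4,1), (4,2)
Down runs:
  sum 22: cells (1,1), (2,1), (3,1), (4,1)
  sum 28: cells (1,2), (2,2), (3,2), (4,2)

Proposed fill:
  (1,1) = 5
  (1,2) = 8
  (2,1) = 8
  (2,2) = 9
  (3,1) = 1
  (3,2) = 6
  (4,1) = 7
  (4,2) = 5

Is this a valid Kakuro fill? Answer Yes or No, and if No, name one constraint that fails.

No — the down run (1,1)–(4,1) sums to 21, not 22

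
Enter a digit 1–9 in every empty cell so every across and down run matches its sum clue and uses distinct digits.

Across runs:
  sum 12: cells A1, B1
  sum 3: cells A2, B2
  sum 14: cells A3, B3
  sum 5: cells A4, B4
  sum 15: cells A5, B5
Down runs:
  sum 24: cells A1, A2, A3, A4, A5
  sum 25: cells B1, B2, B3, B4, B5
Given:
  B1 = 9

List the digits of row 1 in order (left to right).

3 9

3 in 2 cells must be {1,2}.
A1 = 12 − 9 = 3 completes the 12 across.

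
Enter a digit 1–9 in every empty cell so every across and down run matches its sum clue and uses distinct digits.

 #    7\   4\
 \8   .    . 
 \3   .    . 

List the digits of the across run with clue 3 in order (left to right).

2 1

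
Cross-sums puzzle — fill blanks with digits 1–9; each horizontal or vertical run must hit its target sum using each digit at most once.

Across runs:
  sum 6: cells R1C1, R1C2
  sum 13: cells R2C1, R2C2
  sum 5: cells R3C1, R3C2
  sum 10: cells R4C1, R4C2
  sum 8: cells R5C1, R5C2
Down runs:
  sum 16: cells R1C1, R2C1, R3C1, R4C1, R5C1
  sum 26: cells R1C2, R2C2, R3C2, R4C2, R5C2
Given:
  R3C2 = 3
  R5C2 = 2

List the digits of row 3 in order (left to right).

2 3

16 in 5 cells must be {1,2,3,4,6}.
R3C1 = 5 − 3 = 2 completes the 5 across.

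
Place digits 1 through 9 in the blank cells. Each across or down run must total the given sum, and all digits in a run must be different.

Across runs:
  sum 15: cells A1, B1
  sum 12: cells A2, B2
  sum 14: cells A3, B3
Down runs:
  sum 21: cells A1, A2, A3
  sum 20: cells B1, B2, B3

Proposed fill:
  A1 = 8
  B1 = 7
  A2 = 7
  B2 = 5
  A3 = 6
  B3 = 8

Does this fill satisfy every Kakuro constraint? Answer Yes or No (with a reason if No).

Across: 8+7=15; 7+5=12; 6+8=14. Down: 8+7+6=21; 7+5+8=20. No digit repeats within any run.

Yes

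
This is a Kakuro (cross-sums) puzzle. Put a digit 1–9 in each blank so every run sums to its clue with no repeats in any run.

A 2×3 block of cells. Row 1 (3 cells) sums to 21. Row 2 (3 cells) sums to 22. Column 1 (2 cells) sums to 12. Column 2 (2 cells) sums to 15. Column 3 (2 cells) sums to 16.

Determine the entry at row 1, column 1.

16 in 2 cells must be {7,9}.
Nothing is forced directly, so branch on (1,3), whose candidates are 7 or 9. If (1,3) = 9: that forces (2,3) = 7, (2,1) = 9, (2,2) = 6, after which (1,1) would have to be in {4,5,7,8} for the 21 across but in {3} for the 12 down — contradiction. So (1,3) = 7.
(2,3) = 16 − 7 = 9 completes the 16 down.
Nothing is forced directly, so branch on (2,1), whose candidates are 5 or 7 or 8. If (2,1) = 5: then (1,1) would have to be in {5,6,8,9} for the 21 across but in {7} for the 12 down — contradiction. If (2,1) = 8: then (1,1) would have to be in {5,6,8,9} for the 21 across but in {4} for the 12 down — contradiction. So (2,1) = 7.
(1,1) = 12 − 7 = 5 completes the 12 down.
(1,2) = 21 − 12 = 9 completes the 21 across.
(2,2) = 22 − 16 = 6 completes the 22 across.

5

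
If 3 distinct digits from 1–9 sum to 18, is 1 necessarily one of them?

No

Counterexample: {2,7,9} sums to 18 without using 1.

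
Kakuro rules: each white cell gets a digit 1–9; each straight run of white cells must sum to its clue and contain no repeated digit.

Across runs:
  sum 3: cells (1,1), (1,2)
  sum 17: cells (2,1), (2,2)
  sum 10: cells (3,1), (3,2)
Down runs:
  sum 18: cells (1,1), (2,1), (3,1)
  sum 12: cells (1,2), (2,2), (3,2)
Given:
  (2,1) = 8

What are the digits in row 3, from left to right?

3 in 2 cells must be {1,2}; 17 in 2 cells must be {8,9}.
Given what's placed, (1,1) must be 1 to fit the 3 across and 18 down.
(1,2) = 3 − 1 = 2 completes the 3 across.
(2,2) = 17 − 8 = 9 completes the 17 across.
(3,1) = 18 − 9 = 9 completes the 18 down.
(3,2) = 10 − 9 = 1 completes the 10 across.

9 1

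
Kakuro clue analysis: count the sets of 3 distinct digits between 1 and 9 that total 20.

3 distinct digits from 1–9 sum between 6 and 24.
Enumerating: {3,8,9}, {4,7,9}, {5,6,9}, {5,7,8}.

4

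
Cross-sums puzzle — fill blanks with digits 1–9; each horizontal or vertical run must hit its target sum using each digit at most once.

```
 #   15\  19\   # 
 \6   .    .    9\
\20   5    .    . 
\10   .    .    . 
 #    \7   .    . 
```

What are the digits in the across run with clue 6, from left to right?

Given what's placed, R2C3 must be 6 to fit the 20 across and 9 down.
R2C2 = 20 − 11 = 9 completes the 20 across.
Nothing is forced directly, so branch on R3C3, whose candidates are 1 or 2. If R3C3 = 2: that forces R4C3 = 1, R4C2 = 6, R1C2 = 1, R3C2 = 3, after which R1C1 would have to be in {5} for the 6 across but in {1,2,3,4,6,7,8,9} for the 15 down — contradiction. So R3C3 = 1.
R4C3 = 9 − 7 = 2 completes the 9 down.
R4C2 = 7 − 2 = 5 completes the 7 across.
Nothing is forced directly, so branch on R1C1, whose candidates are 1 or 2 or 4. If R1C1 = 1: then R1C2 would have to be in {5} for the 6 across but in {1,2,3,4} for the 19 down — contradiction. If R1C1 = 2: that forces R1C2 = 4, after which R3C1 would have to be in {2,3,4,5,6,7} for the 10 across but in {8} for the 15 down — contradiction. So R1C1 = 4.
R1C2 = 6 − 4 = 2 completes the 6 across.

4, 2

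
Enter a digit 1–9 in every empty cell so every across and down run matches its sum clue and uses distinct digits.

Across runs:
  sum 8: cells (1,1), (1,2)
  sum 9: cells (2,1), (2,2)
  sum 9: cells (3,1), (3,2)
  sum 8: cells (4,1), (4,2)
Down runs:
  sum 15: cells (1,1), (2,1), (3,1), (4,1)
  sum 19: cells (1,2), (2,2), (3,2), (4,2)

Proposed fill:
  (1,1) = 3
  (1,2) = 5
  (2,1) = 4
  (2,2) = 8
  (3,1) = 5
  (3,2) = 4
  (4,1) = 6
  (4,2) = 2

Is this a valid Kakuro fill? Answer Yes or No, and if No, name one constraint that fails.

No — the down run (1,1)–(4,1) sums to 18, not 15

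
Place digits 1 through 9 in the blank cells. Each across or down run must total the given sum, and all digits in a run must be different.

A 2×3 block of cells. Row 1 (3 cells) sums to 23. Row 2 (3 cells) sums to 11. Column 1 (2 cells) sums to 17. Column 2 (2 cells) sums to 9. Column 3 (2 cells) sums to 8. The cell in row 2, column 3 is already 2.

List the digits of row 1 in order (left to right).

23 in 3 cells must be {6,8,9}; 17 in 2 cells must be {8,9}.
(1,3) = 8 − 2 = 6 completes the 8 down.
(2,1) = 8: the only remaining digit allowed by both the 11 across and the 17 down.
(2,2) = 11 − 10 = 1 completes the 11 across.
(1,1) = 17 − 8 = 9 completes the 17 down.
(1,2) = 23 − 15 = 8 completes the 23 across.

9 8 6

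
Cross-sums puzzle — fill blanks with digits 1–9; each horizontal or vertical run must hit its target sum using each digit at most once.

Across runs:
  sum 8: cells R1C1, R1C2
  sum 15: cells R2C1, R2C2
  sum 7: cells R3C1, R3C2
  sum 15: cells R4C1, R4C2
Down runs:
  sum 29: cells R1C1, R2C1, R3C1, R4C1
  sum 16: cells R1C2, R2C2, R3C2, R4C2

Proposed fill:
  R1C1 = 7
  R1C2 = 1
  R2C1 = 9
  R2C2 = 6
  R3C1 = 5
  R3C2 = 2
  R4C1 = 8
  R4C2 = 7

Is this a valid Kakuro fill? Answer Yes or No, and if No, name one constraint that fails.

Yes

Across: 7+1=8; 9+6=15; 5+2=7; 8+7=15. Down: 7+9+5+8=29; 1+6+2+7=16. No digit repeats within any run.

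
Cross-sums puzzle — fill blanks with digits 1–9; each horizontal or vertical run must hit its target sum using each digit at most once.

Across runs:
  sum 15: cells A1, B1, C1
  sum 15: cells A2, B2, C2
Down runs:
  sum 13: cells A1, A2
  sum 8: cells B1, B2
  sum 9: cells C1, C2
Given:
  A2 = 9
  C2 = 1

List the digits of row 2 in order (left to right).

9 5 1

A1 = 13 − 9 = 4 completes the 13 down.
C1 = 9 − 1 = 8 completes the 9 down.
B2 = 15 − 10 = 5 completes the 15 across.
B1 = 15 − 12 = 3 completes the 15 across.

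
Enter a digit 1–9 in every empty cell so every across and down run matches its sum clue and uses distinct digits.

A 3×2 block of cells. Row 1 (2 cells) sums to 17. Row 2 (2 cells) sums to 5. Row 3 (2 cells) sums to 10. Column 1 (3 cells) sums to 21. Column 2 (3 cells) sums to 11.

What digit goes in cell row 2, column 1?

4

17 in 2 cells must be {8,9}.
The 17 across and the 11 down share only 8, so (1,2) = 8.
The 5 across and the 21 down share only 4, so (2,1) = 4.
(2,2) = 5 − 4 = 1 completes the 5 across.
(3,2) = 11 − 9 = 2 completes the 11 down.
(1,1) = 17 − 8 = 9 completes the 17 across.
(3,1) = 10 − 2 = 8 completes the 10 across.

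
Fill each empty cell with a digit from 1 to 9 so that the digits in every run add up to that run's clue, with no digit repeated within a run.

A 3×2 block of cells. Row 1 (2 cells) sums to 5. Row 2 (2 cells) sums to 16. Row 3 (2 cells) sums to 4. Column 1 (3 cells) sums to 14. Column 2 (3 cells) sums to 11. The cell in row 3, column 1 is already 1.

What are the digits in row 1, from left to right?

4 1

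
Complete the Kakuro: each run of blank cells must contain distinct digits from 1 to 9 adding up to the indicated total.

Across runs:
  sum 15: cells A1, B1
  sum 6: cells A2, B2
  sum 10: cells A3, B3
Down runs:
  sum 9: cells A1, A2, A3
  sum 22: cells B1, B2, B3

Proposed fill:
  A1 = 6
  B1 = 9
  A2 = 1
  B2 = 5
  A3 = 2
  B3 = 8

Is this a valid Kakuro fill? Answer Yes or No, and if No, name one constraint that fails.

Across: 6+9=15; 1+5=6; 2+8=10. Down: 6+1+2=9; 9+5+8=22. No digit repeats within any run.

Yes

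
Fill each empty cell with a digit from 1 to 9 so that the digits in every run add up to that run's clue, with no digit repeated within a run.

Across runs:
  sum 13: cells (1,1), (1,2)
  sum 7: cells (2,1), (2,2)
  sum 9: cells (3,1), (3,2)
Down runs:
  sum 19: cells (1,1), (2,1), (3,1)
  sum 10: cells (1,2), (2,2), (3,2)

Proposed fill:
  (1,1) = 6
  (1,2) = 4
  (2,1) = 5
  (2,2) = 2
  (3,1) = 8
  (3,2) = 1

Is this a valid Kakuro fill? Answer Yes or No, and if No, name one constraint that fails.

No — the down run (1,2)–(3,2) sums to 7, not 10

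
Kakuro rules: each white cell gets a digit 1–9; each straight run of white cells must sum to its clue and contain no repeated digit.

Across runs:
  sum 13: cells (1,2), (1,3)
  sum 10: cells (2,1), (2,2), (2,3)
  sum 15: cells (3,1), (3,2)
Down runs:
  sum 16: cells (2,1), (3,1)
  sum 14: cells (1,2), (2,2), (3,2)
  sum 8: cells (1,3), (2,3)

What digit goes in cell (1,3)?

6

16 in 2 cells must be {7,9}.
The 10 across and the 16 down share only 7, so (2,1) = 7.
(3,1) = 16 − 7 = 9 completes the 16 down.
(3,2) = 15 − 9 = 6 completes the 15 across.
(2,2) = 1: the only remaining digit allowed by both the 10 across and the 14 down.
(2,3) = 10 − 8 = 2 completes the 10 across.
(1,2) = 14 − 7 = 7 completes the 14 down.
(1,3) = 13 − 7 = 6 completes the 13 across.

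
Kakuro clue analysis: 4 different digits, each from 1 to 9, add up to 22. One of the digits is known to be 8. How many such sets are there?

4 distinct digits from 1–9 sum between 10 and 30.
Keeping only sets containing 8.
Enumerating: {1,4,8,9}, {1,6,7,8}, {2,3,8,9}, {2,5,7,8}, {3,4,7,8}, {3,5,6,8}.

6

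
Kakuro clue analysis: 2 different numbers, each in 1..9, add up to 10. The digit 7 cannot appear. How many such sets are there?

2 distinct digits from 1–9 sum between 3 and 17.
Dropping sets that contain 7.
Enumerating: {1,9}, {2,8}, {4,6}.

3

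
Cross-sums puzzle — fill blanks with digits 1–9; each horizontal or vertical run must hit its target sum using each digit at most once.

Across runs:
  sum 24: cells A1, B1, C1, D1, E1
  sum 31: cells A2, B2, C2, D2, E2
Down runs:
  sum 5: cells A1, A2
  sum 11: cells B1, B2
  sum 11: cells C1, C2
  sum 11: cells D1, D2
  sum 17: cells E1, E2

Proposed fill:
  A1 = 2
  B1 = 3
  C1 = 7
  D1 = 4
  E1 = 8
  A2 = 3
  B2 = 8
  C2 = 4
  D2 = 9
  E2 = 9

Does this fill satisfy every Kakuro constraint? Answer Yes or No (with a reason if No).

No — the down run D1–D2 sums to 13, not 11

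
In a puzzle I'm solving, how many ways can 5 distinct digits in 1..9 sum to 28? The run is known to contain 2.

4

5 distinct digits from 1–9 sum between 15 and 35.
Keeping only sets containing 2.
Enumerating: {2,3,6,8,9}, {2,4,5,8,9}, {2,4,6,7,9}, {2,5,6,7,8}.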